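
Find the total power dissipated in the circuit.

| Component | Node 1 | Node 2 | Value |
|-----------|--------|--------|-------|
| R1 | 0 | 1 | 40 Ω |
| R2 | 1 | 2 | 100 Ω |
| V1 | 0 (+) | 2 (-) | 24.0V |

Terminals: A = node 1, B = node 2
Nodal analysis, taking node 2 as the 0 V reference.
Source V1 fixes V_0 = 24 V.
KCL at each unknown node (sum of currents leaving = 0; resistances in Ω):
  Node 1: (V_1 - 24)/40 + (V_1 - 0)/100 = 0
Collecting terms: 0.035 × V_1 = 0.6  =>  V_1 = 17.14 V
Power in each resistor, P = (ΔV)²/R:
  P_R1 = (24 - 17.14)²/40 = 1.176 W
  P_R2 = (17.14 - 0)²/100 = 2.939 W
P_total = P_R1 + P_R2 = 4.114 W

Final answer: 4.114 W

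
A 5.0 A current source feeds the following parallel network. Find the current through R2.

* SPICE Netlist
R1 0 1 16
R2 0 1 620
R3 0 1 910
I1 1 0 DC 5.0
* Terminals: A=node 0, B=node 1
All resistors sit directly between nodes 0 and 1, so they are in parallel and share one voltage V; the full source current 5 A splits among them.
1/R_par = 1/16 + 1/620 + 1/910 = 0.06521 S  =>  R_par = 15.33 Ω
V = I × R_par = 5 × 15.33 = 76.67 V
I_R2 = V/R2 = 76.67/620 = 0.1237 A

Final answer: 0.1237 A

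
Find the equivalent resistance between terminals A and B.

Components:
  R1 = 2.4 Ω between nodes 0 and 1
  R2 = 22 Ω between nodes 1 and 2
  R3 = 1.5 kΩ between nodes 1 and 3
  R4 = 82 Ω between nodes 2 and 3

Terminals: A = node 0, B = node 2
Reduce the network between node 0 (A) and node 2 (B) by series/parallel combination:
  Rs1 = R3 + R4 (series, joined only at node 3) = 1500 + 82 = 1582 Ω
  Rp1 = R2 ‖ Rs1 (parallel, both between nodes 1 and 2) = 1/(1/22 + 1/1582) = 21.7 Ω
  Rs2 = R1 + Rp1 (series, joined only at node 1) = 2.4 + 21.7 = 24.1 Ω
R_eq = 24.1 Ω

Final answer: 24.1 Ω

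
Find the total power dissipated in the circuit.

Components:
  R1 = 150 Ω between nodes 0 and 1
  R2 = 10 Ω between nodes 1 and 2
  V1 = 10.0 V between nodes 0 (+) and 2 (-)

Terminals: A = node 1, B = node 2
Nodal analysis, taking node 2 as the 0 V reference.
Source V1 fixes V_0 = 10 V.
KCL at each unknown node (sum of currents leaving = 0; resistances in Ω):
  Node 1: (V_1 - 10)/150 + (V_1 - 0)/10 = 0
Collecting terms: 0.1067 × V_1 = 0.06667  =>  V_1 = 0.625 V
Power in each resistor, P = (ΔV)²/R:
  P_R1 = (10 - 0.625)²/150 = 0.5859 W
  P_R2 = (0.625 - 0)²/10 = 0.03906 W
P_total = P_R1 + P_R2 = 0.625 W

Final answer: 0.625 W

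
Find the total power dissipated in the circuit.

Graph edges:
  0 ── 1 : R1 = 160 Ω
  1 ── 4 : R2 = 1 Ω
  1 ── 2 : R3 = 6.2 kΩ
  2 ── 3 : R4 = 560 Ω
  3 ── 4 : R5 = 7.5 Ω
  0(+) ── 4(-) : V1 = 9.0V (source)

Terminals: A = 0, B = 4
Nodal analysis, taking node 4 as the 0 V reference.
Source V1 fixes V_0 = 9 V.
KCL at each unknown node (sum of currents leaving = 0; resistances in Ω):
  Node 1: (V_1 - 9)/160 + (V_1 - 0)/1 + (V_1 - V_2)/6200 = 0
  Node 2: (V_2 - V_1)/6200 + (V_2 - V_3)/560 = 0
  Node 3: (V_3 - V_2)/560 + (V_3 - 0)/7.5 = 0
Collecting terms (coefficients in siemens):
  1.006·V_1 - 0.0001613·V_2 = 0.05625
  0.001947·V_2 - 0.0001613·V_1 - 0.001786·V_3 = 0
  0.1351·V_3 - 0.001786·V_2 = 0
Solving these 3 simultaneous equations (Gaussian elimination) gives:
  V_1 = 0.05589 V, V_2 = 0.004687 V, V_3 = 0.00006194 V
Power in each resistor, P = (ΔV)²/R:
  P_R1 = (9 - 0.05589)²/160 = 0.5 W
  P_R2 = (0.05589 - 0)²/1 = 0.003124 W
  P_R3 = (0.05589 - 0.004687)²/6200 = 0.0000004229 W
  P_R4 = (0.004687 - 0.00006194)²/560 = 0.0000000382 W
  P_R5 = (0.00006194 - 0)²/7.5 = 0.0000000005116 W
P_total = P_R1 + P_R2 + P_R3 + P_R4 + P_R5 = 0.5031 W

Final answer: 0.5031 W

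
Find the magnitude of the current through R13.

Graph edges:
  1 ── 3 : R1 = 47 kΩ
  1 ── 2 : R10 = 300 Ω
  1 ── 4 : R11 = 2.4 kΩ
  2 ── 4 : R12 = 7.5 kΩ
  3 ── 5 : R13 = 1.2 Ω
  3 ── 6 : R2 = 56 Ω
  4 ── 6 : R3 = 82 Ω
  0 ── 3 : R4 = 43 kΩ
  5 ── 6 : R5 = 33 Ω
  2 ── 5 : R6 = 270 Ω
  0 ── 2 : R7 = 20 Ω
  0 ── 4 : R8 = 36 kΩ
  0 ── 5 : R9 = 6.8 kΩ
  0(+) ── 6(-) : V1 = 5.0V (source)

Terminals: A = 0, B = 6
Nodal analysis, taking node 6 as the 0 V reference.
Source V1 fixes V_0 = 5 V.
KCL at each unknown node (sum of currents leaving = 0; resistances in Ω):
  Node 1: (V_1 - V_3)/47000 + (V_1 - V_2)/300 + (V_1 - V_4)/2400 = 0
  Node 2: (V_2 - V_5)/270 + (V_2 - 5)/20 + (V_2 - V_1)/300 + (V_2 - V_4)/7500 = 0
  Node 3: (V_3 - V_1)/47000 + (V_3 - 0)/56 + (V_3 - 5)/43000 + (V_3 - V_5)/1.2 = 0
  Node 4: (V_4 - 0)/82 + (V_4 - 5)/36000 + (V_4 - V_1)/2400 + (V_4 - V_2)/7500 = 0
  Node 5: (V_5 - 0)/33 + (V_5 - V_2)/270 + (V_5 - 5)/6800 + (V_5 - V_3)/1.2 = 0
Collecting terms (coefficients in siemens):
  0.003771·V_1 - 0.003333·V_2 - 0.00002128·V_3 - 0.0004167·V_4 = 0
  0.05717·V_2 - 0.003333·V_1 - 0.0001333·V_4 - 0.003704·V_5 = 0.25
  0.8512·V_3 - 0.00002128·V_1 - 0.8333·V_5 = 0.0001163
  0.01277·V_4 - 0.0004167·V_1 - 0.0001333·V_2 = 0.0001389
  0.8675·V_5 - 0.003704·V_2 - 0.8333·V_3 = 0.0007353
Solving these 5 simultaneous equations (Gaussian elimination) gives:
  V_1 = 4.121 V, V_2 = 4.636 V, V_3 = 0.3432 V, V_4 = 0.1937 V
  V_5 = 0.3504 V
I_R13 = (V_3 - V_5)/R13 = (0.3432 - 0.3504)/1.2 = -0.005941 A
|I_R13| = 0.005941 A

Final answer: |I_R13| = 0.005941 A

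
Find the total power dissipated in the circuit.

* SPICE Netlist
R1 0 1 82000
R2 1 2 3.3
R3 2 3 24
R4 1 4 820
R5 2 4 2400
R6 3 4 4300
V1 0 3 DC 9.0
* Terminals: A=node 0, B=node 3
Nodal analysis, taking node 3 as the 0 V reference.
Source V1 fixes V_0 = 9 V.
KCL at each unknown node (sum of currents leaving = 0; resistances in Ω):
  Node 1: (V_1 - 9)/82000 + (V_1 - V_2)/3.3 + (V_1 - V_4)/820 = 0
  Node 2: (V_2 - V_1)/3.3 + (V_2 - 0)/24 + (V_2 - V_4)/2400 = 0
  Node 4: (V_4 - V_1)/820 + (V_4 - V_2)/2400 + (V_4 - 0)/4300 = 0
Collecting terms (coefficients in siemens):
  0.3043·V_1 - 0.303·V_2 - 0.00122·V_4 = 0.0001098
  0.3451·V_2 - 0.303·V_1 - 0.0004167·V_4 = 0
  0.001869·V_4 - 0.00122·V_1 - 0.0004167·V_2 = 0
Solving these 3 simultaneous equations (Gaussian elimination) gives:
  V_1 = 0.002979 V, V_2 = 0.002619 V, V_4 = 0.002528 V
Power in each resistor, P = (ΔV)²/R:
  P_R1 = (9 - 0.002979)²/82000 = 0.0009872 W
  P_R2 = (0.002979 - 0.002619)²/3.3 = 0.00000003933 W
  P_R3 = (0.002619 - 0)²/24 = 0.0000002858 W
  P_R4 = (0.002979 - 0.002528)²/820 = 0.0000000002482 W
  P_R5 = (0.002619 - 0.002528)²/2400 = 0.000000000003439 W
  P_R6 = (0 - 0.002528)²/4300 = 0.000000001487 W
P_total = P_R1 + P_R2 + P_R3 + P_R4 + P_R5 + P_R6 = 0.0009875 W

Final answer: 0.0009875 W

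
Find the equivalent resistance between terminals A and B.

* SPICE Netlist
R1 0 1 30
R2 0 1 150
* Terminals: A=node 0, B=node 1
Reduce the network between node 0 (A) and node 1 (B) by series/parallel combination:
  Rp1 = R1 ‖ R2 (parallel, both between nodes 0 and 1) = 1/(1/30 + 1/150) = 25 Ω
R_eq = 25 Ω

Final answer: 25 Ω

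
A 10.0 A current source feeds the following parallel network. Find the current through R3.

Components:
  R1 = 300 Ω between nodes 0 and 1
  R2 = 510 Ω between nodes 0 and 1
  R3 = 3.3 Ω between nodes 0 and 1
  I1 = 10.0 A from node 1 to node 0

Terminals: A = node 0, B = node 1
All resistors sit directly between nodes 0 and 1, so they are in parallel and share one voltage V; the full source current 10 A splits among them.
1/R_par = 1/300 + 1/510 + 1/3.3 = 0.3083 S  =>  R_par = 3.243 Ω
V = I × R_par = 10 × 3.243 = 32.43 V
I_R3 = V/R3 = 32.43/3.3 = 9.828 A

Final answer: 9.828 A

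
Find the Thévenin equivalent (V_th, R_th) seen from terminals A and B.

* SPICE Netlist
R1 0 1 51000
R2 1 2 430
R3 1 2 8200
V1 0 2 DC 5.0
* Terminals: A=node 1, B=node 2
Step 1 — V_th is the open-circuit voltage V_A - V_B (nothing connected across the terminals).
Nodal analysis, taking node 2 as the 0 V reference.
Source V1 fixes V_0 = 5 V.
KCL at each unknown node (sum of currents leaving = 0; resistances in Ω):
  Node 1: (V_1 - 5)/51000 + (V_1 - 0)/430 + (V_1 - 0)/8200 = 0
Collecting terms: 0.002467 × V_1 = 0.00009804  =>  V_1 = 0.03974 V
V_th = V_1 - V_2 = 0.03974 - 0 = 0.03974 V
Step 2 — R_th: zero the source — replace V1 by a short circuit (node 2 merges into node 0) — and find the resistance seen between A (node 1) and B (node 0).
Reduce the network between node 1 (A) and node 0 (B) by series/parallel combination:
  Rp1 = R1 ‖ R2 ‖ R3 (parallel, all between nodes 0 and 1) = 1/(1/51000 + 1/430 + 1/8200) = 405.3 Ω
R_th = 405.3 Ω

Final answer: V_th = 0.03974 V, R_th = 405.3 Ω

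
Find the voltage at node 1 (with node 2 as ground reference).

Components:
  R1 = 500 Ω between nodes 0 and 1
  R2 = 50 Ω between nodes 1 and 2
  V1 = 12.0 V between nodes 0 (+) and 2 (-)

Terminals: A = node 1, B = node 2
Nodal analysis, taking node 2 as the 0 V reference.
Source V1 fixes V_0 = 12 V.
KCL at each unknown node (sum of currents leaving = 0; resistances in Ω):
  Node 1: (V_1 - 12)/500 + (V_1 - 0)/50 = 0
Collecting terms: 0.022 × V_1 = 0.024  =>  V_1 = 1.091 V
The requested potential is V_1 = 1.091 V.

Final answer: V_1 = 1.091 V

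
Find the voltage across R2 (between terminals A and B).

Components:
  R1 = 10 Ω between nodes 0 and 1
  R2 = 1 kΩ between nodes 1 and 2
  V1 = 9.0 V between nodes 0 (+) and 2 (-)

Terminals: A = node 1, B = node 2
R1 and R2 are in series across V1 (node 0 → node 1 → node 2), and the output A–B is taken across R2, so this is a voltage divider.
Series current: I = V1/(R1 + R2) = 9/(10 + 1000) = 9/1010 = 0.008911 A
V_R2 = I × R2 = V1 × R2/(R1 + R2) = 9 × 1000/1010 = 8.911 V

Final answer: 8.911 V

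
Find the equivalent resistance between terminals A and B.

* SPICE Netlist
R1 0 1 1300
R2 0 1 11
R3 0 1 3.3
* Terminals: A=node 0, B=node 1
Reduce the network between node 0 (A) and node 1 (B) by series/parallel combination:
  Rp1 = R1 ‖ R2 ‖ R3 (parallel, all between nodes 0 and 1) = 1/(1/1300 + 1/11 + 1/3.3) = 2.534 Ω
R_eq = 2.534 Ω

Final answer: 2.534 Ω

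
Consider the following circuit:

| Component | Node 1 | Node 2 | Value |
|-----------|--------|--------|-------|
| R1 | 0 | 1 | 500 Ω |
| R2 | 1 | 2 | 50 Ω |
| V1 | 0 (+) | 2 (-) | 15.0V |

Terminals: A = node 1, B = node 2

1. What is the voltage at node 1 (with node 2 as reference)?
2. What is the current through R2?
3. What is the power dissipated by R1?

Nodal analysis, taking node 2 as the 0 V reference.
Source V1 fixes V_0 = 15 V.
KCL at each unknown node (sum of currents leaving = 0; resistances in Ω):
  Node 1: (V_1 - 15)/500 + (V_1 - 0)/50 = 0
Collecting terms: 0.022 × V_1 = 0.03  =>  V_1 = 1.364 V
Part 1:
  Read off the nodal solution: V_1 = 1.364 V
Part 2:
  I_R2 = (V_1 - V_2)/R2 = (1.364 - 0)/50 = 0.02727 A
  Magnitude: I_R2 = 0.02727 A
Part 3:
  I_R1 = (V_0 - V_1)/R1 = (15 - 1.364)/500 = 0.02727 A
  P_R1 = I_R1² × R1 = (0.02727)² × 500 = 0.3719 W

Final answers:
1. V_1 = 1.364 V
2. I_R2 = 0.02727 A
3. P_R1 = 0.3719 W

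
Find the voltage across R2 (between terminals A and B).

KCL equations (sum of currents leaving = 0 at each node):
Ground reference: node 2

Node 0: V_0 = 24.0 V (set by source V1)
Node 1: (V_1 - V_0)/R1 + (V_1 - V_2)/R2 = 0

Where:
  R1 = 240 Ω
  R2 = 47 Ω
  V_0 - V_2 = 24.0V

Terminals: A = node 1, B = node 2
R1 and R2 are in series across V1 (node 0 → node 1 → node 2), and the output A–B is taken across R2, so this is a voltage divider.
Series current: I = V1/(R1 + R2) = 24/(240 + 47) = 24/287 = 0.08362 A
V_R2 = I × R2 = V1 × R2/(R1 + R2) = 24 × 47/287 = 3.93 V

Final answer: 3.93 V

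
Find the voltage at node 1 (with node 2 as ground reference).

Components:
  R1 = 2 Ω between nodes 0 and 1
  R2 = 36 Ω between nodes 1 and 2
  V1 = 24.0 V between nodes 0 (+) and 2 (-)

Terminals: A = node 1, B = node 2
Nodal analysis, taking node 2 as the 0 V reference.
Source V1 fixes V_0 = 24 V.
KCL at each unknown node (sum of currents leaving = 0; resistances in Ω):
  Node 1: (V_1 - 24)/2 + (V_1 - 0)/36 = 0
Collecting terms: 0.5278 × V_1 = 12  =>  V_1 = 22.74 V
The requested potential is V_1 = 22.74 V.

Final answer: V_1 = 22.74 V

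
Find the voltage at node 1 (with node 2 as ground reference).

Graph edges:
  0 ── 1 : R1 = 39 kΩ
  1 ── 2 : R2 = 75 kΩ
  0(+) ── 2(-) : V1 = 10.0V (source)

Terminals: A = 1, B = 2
Nodal analysis, taking node 2 as the 0 V reference.
Source V1 fixes V_0 = 10 V.
KCL at each unknown node (sum of currents leaving = 0; resistances in Ω):
  Node 1: (V_1 - 10)/39000 + (V_1 - 0)/75000 = 0
Collecting terms: 0.00003897 × V_1 = 0.0002564  =>  V_1 = 6.579 V
The requested potential is V_1 = 6.579 V.

Final answer: V_1 = 6.579 V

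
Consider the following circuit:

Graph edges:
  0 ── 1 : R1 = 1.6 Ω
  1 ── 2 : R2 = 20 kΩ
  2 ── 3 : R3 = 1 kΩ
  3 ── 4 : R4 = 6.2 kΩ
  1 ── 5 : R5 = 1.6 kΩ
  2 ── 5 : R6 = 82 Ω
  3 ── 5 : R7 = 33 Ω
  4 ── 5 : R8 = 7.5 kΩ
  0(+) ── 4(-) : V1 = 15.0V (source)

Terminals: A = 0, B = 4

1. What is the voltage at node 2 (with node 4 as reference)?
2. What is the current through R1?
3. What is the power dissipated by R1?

Nodal analysis, taking node 4 as the 0 V reference.
Source V1 fixes V_0 = 15 V.
KCL at each unknown node (sum of currents leaving = 0; resistances in Ω):
  Node 1: (V_1 - 15)/1.6 + (V_1 - V_2)/20000 + (V_1 - V_5)/1600 = 0
  Node 2: (V_2 - V_1)/20000 + (V_2 - V_3)/1000 + (V_2 - V_5)/82 = 0
  Node 3: (V_3 - V_2)/1000 + (V_3 - 0)/6200 + (V_3 - V_5)/33 = 0
  Node 5: (V_5 - V_1)/1600 + (V_5 - V_2)/82 + (V_5 - V_3)/33 + (V_5 - 0)/7500 = 0
Collecting terms (coefficients in siemens):
  0.6257·V_1 - 0.00005·V_2 - 0.000625·V_5 = 9.375
  0.01325·V_2 - 0.00005·V_1 - 0.001·V_3 - 0.0122·V_5 = 0
  0.03146·V_3 - 0.001·V_2 - 0.0303·V_5 = 0
  0.04326·V_5 - 0.000625·V_1 - 0.0122·V_2 - 0.0303·V_3 = 0
Solving these 4 simultaneous equations (Gaussian elimination) gives:
  V_1 = 15 V, V_2 = 10.46 V, V_3 = 10.39 V, V_5 = 10.45 V
Part 1:
  Read off the nodal solution: V_2 = 10.46 V
Part 2:
  I_R1 = (V_0 - V_1)/R1 = (15 - 15)/1.6 = 0.003069 A
  Magnitude: I_R1 = 0.003069 A
Part 3:
  I_R1 = (V_0 - V_1)/R1 = (15 - 15)/1.6 = 0.003069 A
  P_R1 = I_R1² × R1 = (0.003069)² × 1.6 = 0.00001507 W

Final answers:
1. V_2 = 10.46 V
2. I_R1 = 0.003069 A
3. P_R1 = 1.507e-05 W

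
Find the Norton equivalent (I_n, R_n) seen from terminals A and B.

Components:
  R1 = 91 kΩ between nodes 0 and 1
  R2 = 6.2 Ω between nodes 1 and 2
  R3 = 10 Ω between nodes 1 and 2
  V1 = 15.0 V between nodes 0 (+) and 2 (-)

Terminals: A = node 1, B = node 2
Find the Thévenin equivalent first; then I_n = V_th/R_th and R_n = R_th.
Step 1 — V_th is the open-circuit voltage V_A - V_B (nothing connected across the terminals).
Nodal analysis, taking node 2 as the 0 V reference.
Source V1 fixes V_0 = 15 V.
KCL at each unknown node (sum of currents leaving = 0; resistances in Ω):
  Node 1: (V_1 - 15)/91000 + (V_1 - 0)/6.2 + (V_1 - 0)/10 = 0
Collecting terms: 0.2613 × V_1 = 0.0001648  =>  V_1 = 0.0006308 V
V_th = V_1 - V_2 = 0.0006308 - 0 = 0.0006308 V
Step 2 — R_th: zero the source — replace V1 by a short circuit (node 2 merges into node 0) — and find the resistance seen between A (node 1) and B (node 0).
Reduce the network between node 1 (A) and node 0 (B) by series/parallel combination:
  Rp1 = R1 ‖ R2 ‖ R3 (parallel, all between nodes 0 and 1) = 1/(1/91000 + 1/6.2 + 1/10) = 3.827 Ω
R_th = 3.827 Ω
I_n = V_th/R_th = 0.0006308/3.827 = 0.0001648 A, and R_n = R_th = 3.827 Ω

Final answer: I_n = 0.0001648 A, R_n = 3.827 Ω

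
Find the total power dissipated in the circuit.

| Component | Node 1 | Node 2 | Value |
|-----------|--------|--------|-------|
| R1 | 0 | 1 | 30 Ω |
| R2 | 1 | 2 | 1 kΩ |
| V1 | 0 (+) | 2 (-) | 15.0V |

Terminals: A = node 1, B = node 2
Nodal analysis, taking node 2 as the 0 V reference.
Source V1 fixes V_0 = 15 V.
KCL at each unknown node (sum of currents leaving = 0; resistances in Ω):
  Node 1: (V_1 - 15)/30 + (V_1 - 0)/1000 = 0
Collecting terms: 0.03433 × V_1 = 0.5  =>  V_1 = 14.56 V
Power in each resistor, P = (ΔV)²/R:
  P_R1 = (15 - 14.56)²/30 = 0.006363 W
  P_R2 = (14.56 - 0)²/1000 = 0.2121 W
P_total = P_R1 + P_R2 = 0.2184 W

Final answer: 0.2184 W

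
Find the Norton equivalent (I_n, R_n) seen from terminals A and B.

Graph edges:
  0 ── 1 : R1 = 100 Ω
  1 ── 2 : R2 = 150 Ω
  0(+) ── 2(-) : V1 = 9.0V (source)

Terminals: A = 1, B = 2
Find the Thévenin equivalent first; then I_n = V_th/R_th and R_n = R_th.
Step 1 — V_th is the open-circuit voltage V_A - V_B (nothing connected across the terminals).
Nodal analysis, taking node 2 as the 0 V reference.
Source V1 fixes V_0 = 9 V.
KCL at each unknown node (sum of currents leaving = 0; resistances in Ω):
  Node 1: (V_1 - 9)/100 + (V_1 - 0)/150 = 0
Collecting terms: 0.01667 × V_1 = 0.09  =>  V_1 = 5.4 V
V_th = V_1 - V_2 = 5.4 - 0 = 5.4 V
Step 2 — R_th: zero the source — replace V1 by a short circuit (node 2 merges into node 0) — and find the resistance seen between A (node 1) and B (node 0).
Reduce the network between node 1 (A) and node 0 (B) by series/parallel combination:
  Rp1 = R1 ‖ R2 (parallel, both between nodes 0 and 1) = 1/(1/100 + 1/150) = 60 Ω
R_th = 60 Ω
I_n = V_th/R_th = 5.4/60 = 0.09 A, and R_n = R_th = 60 Ω

Final answer: I_n = 0.09 A, R_n = 60 Ω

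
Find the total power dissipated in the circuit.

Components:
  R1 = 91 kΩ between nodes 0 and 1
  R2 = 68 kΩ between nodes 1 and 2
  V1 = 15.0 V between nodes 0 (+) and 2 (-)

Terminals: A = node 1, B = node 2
Nodal analysis, taking node 2 as the 0 V reference.
Source V1 fixes V_0 = 15 V.
KCL at each unknown node (sum of currents leaving = 0; resistances in Ω):
  Node 1: (V_1 - 15)/91000 + (V_1 - 0)/68000 = 0
Collecting terms: 0.00002569 × V_1 = 0.0001648  =>  V_1 = 6.415 V
Power in each resistor, P = (ΔV)²/R:
  P_R1 = (15 - 6.415)²/91000 = 0.0008099 W
  P_R2 = (6.415 - 0)²/68000 = 0.0006052 W
P_total = P_R1 + P_R2 = 0.001415 W

Final answer: 0.001415 W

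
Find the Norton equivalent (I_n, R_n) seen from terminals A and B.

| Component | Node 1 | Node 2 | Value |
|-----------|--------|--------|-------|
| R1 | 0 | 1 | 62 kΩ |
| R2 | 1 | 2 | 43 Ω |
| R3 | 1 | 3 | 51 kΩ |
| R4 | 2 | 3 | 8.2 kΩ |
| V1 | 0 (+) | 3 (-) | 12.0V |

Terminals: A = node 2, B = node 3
Find the Thévenin equivalent first; then I_n = V_th/R_th and R_n = R_th.
Step 1 — V_th is the open-circuit voltage V_A - V_B (nothing connected across the terminals).
Nodal analysis, taking node 3 as the 0 V reference.
Source V1 fixes V_0 = 12 V.
KCL at each unknown node (sum of currents leaving = 0; resistances in Ω):
  Node 1: (V_1 - 12)/62000 + (V_1 - V_2)/43 + (V_1 - 0)/51000 = 0
  Node 2: (V_2 - V_1)/43 + (V_2 - 0)/8200 = 0
Collecting terms (coefficients in siemens):
  0.02329·V_1 - 0.02326·V_2 = 0.0001935
  0.02338·V_2 - 0.02326·V_1 = 0
Determinant D = (0.02329)(0.02338) - (-0.02326)(-0.02326) = 0.000003672
V_1 = [(0.0001935)(0.02338) - (-0.02326)(0)]/D = 1.232 V
V_2 = [(0.02329)(0) - (0.0001935)(-0.02326)]/D = 1.226 V
V_th = V_2 - V_3 = 1.226 - 0 = 1.226 V
Step 2 — R_th: zero the source — replace V1 by a short circuit (node 3 merges into node 0) — and find the resistance seen between A (node 2) and B (node 0).
Reduce the network between node 2 (A) and node 0 (B) by series/parallel combination:
  Rp1 = R1 ‖ R3 (parallel, both between nodes 0 and 1) = 1/(1/62000 + 1/51000) = 27980 Ω
  Rs1 = R2 + Rp1 (series, joined only at node 1) = 43 + 27980 = 28030 Ω
  Rp2 = R4 ‖ Rs1 (parallel, both between nodes 0 and 2) = 1/(1/8200 + 1/28030) = 6344 Ω
R_th = 6.344 kΩ
I_n = V_th/R_th = 1.226/6344 = 0.0001933 A, and R_n = R_th = 6.344 kΩ

Final answer: I_n = 0.0001933 A, R_n = 6.344 kΩ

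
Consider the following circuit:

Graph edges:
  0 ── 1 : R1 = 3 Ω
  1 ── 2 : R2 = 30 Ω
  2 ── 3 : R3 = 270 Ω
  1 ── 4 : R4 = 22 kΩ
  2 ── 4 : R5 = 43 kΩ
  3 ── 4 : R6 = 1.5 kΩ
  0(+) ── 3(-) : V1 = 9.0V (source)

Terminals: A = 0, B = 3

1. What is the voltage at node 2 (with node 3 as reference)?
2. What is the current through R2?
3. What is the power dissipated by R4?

Nodal analysis, taking node 3 as the 0 V reference.
Source V1 fixes V_0 = 9 V.
KCL at each unknown node (sum of currents leaving = 0; resistances in Ω):
  Node 1: (V_1 - 9)/3 + (V_1 - V_2)/30 + (V_1 - V_4)/22000 = 0
  Node 2: (V_2 - V_1)/30 + (V_2 - 0)/270 + (V_2 - V_4)/43000 = 0
  Node 4: (V_4 - V_1)/22000 + (V_4 - V_2)/43000 + (V_4 - 0)/1500 = 0
Collecting terms (coefficients in siemens):
  0.3667·V_1 - 0.03333·V_2 - 0.00004545·V_4 = 3
  0.03706·V_2 - 0.03333·V_1 - 0.00002326·V_4 = 0
  0.0007354·V_4 - 0.00004545·V_1 - 0.00002326·V_2 = 0
Solving these 3 simultaneous equations (Gaussian elimination) gives:
  V_1 = 8.909 V, V_2 = 8.014 V, V_4 = 0.8041 V
Part 1:
  Read off the nodal solution: V_2 = 8.014 V
Part 2:
  I_R2 = (V_1 - V_2)/R2 = (8.909 - 8.014)/30 = 0.02985 A
  Magnitude: I_R2 = 0.02985 A
Part 3:
  I_R4 = (V_1 - V_4)/R4 = (8.909 - 0.8041)/22000 = 0.0003684 A
  P_R4 = I_R4² × R4 = (0.0003684)² × 22000 = 0.002986 W

Final answers:
1. V_2 = 8.014 V
2. I_R2 = 0.02985 A
3. P_R4 = 0.002986 W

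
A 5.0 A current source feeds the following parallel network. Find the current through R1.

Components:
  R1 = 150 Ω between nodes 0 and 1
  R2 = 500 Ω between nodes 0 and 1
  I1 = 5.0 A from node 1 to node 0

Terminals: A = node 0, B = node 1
All resistors sit directly between nodes 0 and 1, so they are in parallel and share one voltage V; the full source current 5 A splits among them.
1/R_par = 1/150 + 1/500 = 0.008667 S  =>  R_par = 115.4 Ω
V = I × R_par = 5 × 115.4 = 576.9 V
I_R1 = V/R1 = 576.9/150 = 3.846 A

Final answer: 3.846 A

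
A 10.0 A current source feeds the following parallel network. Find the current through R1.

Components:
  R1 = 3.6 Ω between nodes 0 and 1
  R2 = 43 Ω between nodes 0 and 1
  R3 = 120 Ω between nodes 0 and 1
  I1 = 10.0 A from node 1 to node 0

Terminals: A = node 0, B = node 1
All resistors sit directly between nodes 0 and 1, so they are in parallel and share one voltage V; the full source current 10 A splits among them.
1/R_par = 1/3.6 + 1/43 + 1/120 = 0.3094 S  =>  R_par = 3.232 Ω
V = I × R_par = 10 × 3.232 = 32.32 V
I_R1 = V/R1 = 32.32/3.6 = 8.979 A

Final answer: 8.979 A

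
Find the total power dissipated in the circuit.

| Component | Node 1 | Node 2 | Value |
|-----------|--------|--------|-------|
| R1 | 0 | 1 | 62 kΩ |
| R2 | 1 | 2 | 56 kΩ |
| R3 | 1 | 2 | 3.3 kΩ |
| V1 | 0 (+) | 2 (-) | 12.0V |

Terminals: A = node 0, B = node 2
Nodal analysis, taking node 2 as the 0 V reference.
Source V1 fixes V_0 = 12 V.
KCL at each unknown node (sum of currents leaving = 0; resistances in Ω):
  Node 1: (V_1 - 12)/62000 + (V_1 - 0)/56000 + (V_1 - 0)/3300 = 0
Collecting terms: 0.000337 × V_1 = 0.0001935  =>  V_1 = 0.5743 V
Power in each resistor, P = (ΔV)²/R:
  P_R1 = (12 - 0.5743)²/62000 = 0.002106 W
  P_R2 = (0.5743 - 0)²/56000 = 0.00000589 W
  P_R3 = (0.5743 - 0)²/3300 = 0.00009995 W
P_total = P_R1 + P_R2 + P_R3 = 0.002211 W

Final answer: 0.002211 W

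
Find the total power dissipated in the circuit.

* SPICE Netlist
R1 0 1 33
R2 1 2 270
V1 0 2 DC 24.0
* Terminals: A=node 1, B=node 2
Nodal analysis, taking node 2 as the 0 V reference.
Source V1 fixes V_0 = 24 V.
KCL at each unknown node (sum of currents leaving = 0; resistances in Ω):
  Node 1: (V_1 - 24)/33 + (V_1 - 0)/270 = 0
Collecting terms: 0.03401 × V_1 = 0.7273  =>  V_1 = 21.39 V
Power in each resistor, P = (ΔV)²/R:
  P_R1 = (24 - 21.39)²/33 = 0.207 W
  P_R2 = (21.39 - 0)²/270 = 1.694 W
P_total = P_R1 + P_R2 = 1.901 W

Final answer: 1.901 W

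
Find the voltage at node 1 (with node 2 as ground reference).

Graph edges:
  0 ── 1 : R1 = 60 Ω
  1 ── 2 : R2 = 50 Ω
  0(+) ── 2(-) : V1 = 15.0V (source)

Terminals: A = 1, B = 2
Nodal analysis, taking node 2 as the 0 V reference.
Source V1 fixes V_0 = 15 V.
KCL at each unknown node (sum of currents leaving = 0; resistances in Ω):
  Node 1: (V_1 - 15)/60 + (V_1 - 0)/50 = 0
Collecting terms: 0.03667 × V_1 = 0.25  =>  V_1 = 6.818 V
The requested potential is V_1 = 6.818 V.

Final answer: V_1 = 6.818 V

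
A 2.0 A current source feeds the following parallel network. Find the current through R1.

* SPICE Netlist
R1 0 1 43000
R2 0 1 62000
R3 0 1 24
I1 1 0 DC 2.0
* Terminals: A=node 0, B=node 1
All resistors sit directly between nodes 0 and 1, so they are in parallel and share one voltage V; the full source current 2 A splits among them.
1/R_par = 1/43000 + 1/62000 + 1/24 = 0.04171 S  =>  R_par = 23.98 Ω
V = I × R_par = 2 × 23.98 = 47.95 V
I_R1 = V/R1 = 47.95/43000 = 0.001115 A

Final answer: 0.001115 A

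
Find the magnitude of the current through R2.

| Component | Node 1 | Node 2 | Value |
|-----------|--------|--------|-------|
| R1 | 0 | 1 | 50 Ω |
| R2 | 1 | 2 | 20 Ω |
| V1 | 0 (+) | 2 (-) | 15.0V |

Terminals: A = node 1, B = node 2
Nodal analysis, taking node 2 as the 0 V reference.
Source V1 fixes V_0 = 15 V.
KCL at each unknown node (sum of currents leaving = 0; resistances in Ω):
  Node 1: (V_1 - 15)/50 + (V_1 - 0)/20 = 0
Collecting terms: 0.07 × V_1 = 0.3  =>  V_1 = 4.286 V
I_R2 = (V_1 - V_2)/R2 = (4.286 - 0)/20 = 0.2143 A
|I_R2| = 0.2143 A

Final answer: |I_R2| = 0.2143 A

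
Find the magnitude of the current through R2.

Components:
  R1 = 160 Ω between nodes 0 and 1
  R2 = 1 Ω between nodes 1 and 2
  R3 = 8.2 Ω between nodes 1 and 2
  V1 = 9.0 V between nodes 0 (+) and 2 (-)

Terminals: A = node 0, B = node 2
Nodal analysis, taking node 2 as the 0 V reference.
Source V1 fixes V_0 = 9 V.
KCL at each unknown node (sum of currents leaving = 0; resistances in Ω):
  Node 1: (V_1 - 9)/160 + (V_1 - 0)/1 + (V_1 - 0)/8.2 = 0
Collecting terms: 1.128 × V_1 = 0.05625  =>  V_1 = 0.04986 V
I_R2 = (V_1 - V_2)/R2 = (0.04986 - 0)/1 = 0.04986 A
|I_R2| = 0.04986 A

Final answer: |I_R2| = 0.04986 A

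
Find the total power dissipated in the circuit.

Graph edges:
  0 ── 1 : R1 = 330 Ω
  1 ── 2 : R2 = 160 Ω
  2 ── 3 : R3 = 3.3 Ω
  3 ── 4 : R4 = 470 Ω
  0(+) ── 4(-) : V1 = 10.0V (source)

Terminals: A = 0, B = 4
Nodal analysis, taking node 4 as the 0 V reference.
Source V1 fixes V_0 = 10 V.
KCL at each unknown node (sum of currents leaving = 0; resistances in Ω):
  Node 1: (V_1 - 10)/330 + (V_1 - V_2)/160 = 0
  Node 2: (V_2 - V_1)/160 + (V_2 - V_3)/3.3 = 0
  Node 3: (V_3 - V_2)/3.3 + (V_3 - 0)/470 = 0
Collecting terms (coefficients in siemens):
  0.00928·V_1 - 0.00625·V_2 = 0.0303
  0.3093·V_2 - 0.00625·V_1 - 0.303·V_3 = 0
  0.3052·V_3 - 0.303·V_2 = 0
Solving these 3 simultaneous equations (Gaussian elimination) gives:
  V_1 = 6.574 V, V_2 = 4.913 V, V_3 = 4.879 V
Power in each resistor, P = (ΔV)²/R:
  P_R1 = (10 - 6.574)²/330 = 0.03556 W
  P_R2 = (6.574 - 4.913)²/160 = 0.01724 W
  P_R3 = (4.913 - 4.879)²/3.3 = 0.0003556 W
  P_R4 = (4.879 - 0)²/470 = 0.05065 W
P_total = P_R1 + P_R2 + P_R3 + P_R4 = 0.1038 W

Final answer: 0.1038 W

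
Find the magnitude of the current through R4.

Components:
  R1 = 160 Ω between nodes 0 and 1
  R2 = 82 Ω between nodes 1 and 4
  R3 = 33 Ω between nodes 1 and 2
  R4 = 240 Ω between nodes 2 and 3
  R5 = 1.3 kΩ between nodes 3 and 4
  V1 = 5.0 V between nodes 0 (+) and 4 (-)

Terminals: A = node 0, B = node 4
Nodal analysis, taking node 4 as the 0 V reference.
Source V1 fixes V_0 = 5 V.
KCL at each unknown node (sum of currents leaving = 0; resistances in Ω):
  Node 1: (V_1 - 5)/160 + (V_1 - 0)/82 + (V_1 - V_2)/33 = 0
  Node 2: (V_2 - V_1)/33 + (V_2 - V_3)/240 = 0
  Node 3: (V_3 - V_2)/240 + (V_3 - 0)/1300 = 0
Collecting terms (coefficients in siemens):
  0.04875·V_1 - 0.0303·V_2 = 0.03125
  0.03447·V_2 - 0.0303·V_1 - 0.004167·V_3 = 0
  0.004936·V_3 - 0.004167·V_2 = 0
Solving these 3 simultaneous equations (Gaussian elimination) gives:
  V_1 = 1.638 V, V_2 = 1.603 V, V_3 = 1.354 V
I_R4 = (V_2 - V_3)/R4 = (1.603 - 1.354)/240 = 0.001041 A
|I_R4| = 0.001041 A

Final answer: |I_R4| = 0.001041 A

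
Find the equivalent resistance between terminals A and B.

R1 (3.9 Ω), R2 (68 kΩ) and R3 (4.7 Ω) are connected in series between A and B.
Reduce the network between node 0 (A) and node 3 (B) by series/parallel combination:
  Rs1 = R1 + R2 (series, joined only at node 1) = 3.9 + 68000 = 68000 Ω
  Rs2 = R3 + Rs1 (series, joined only at node 2) = 4.7 + 68000 = 68010 Ω
R_eq = 68.01 kΩ

Final answer: 68.01 kΩ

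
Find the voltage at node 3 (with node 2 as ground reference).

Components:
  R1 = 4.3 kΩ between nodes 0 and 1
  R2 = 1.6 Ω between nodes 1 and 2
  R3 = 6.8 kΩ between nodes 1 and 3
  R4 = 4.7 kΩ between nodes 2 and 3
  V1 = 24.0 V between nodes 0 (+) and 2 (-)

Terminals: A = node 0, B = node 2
Nodal analysis, taking node 2 as the 0 V reference.
Source V1 fixes V_0 = 24 V.
KCL at each unknown node (sum of currents leaving = 0; resistances in Ω):
  Node 1: (V_1 - 24)/4300 + (V_1 - 0)/1.6 + (V_1 - V_3)/6800 = 0
  Node 3: (V_3 - V_1)/6800 + (V_3 - 0)/4700 = 0
Collecting terms (coefficients in siemens):
  0.6254·V_1 - 0.0001471·V_3 = 0.005581
  0.0003598·V_3 - 0.0001471·V_1 = 0
Determinant D = (0.6254)(0.0003598) - (-0.0001471)(-0.0001471) = 0.000225
V_1 = [(0.005581)(0.0003598) - (-0.0001471)(0)]/D = 0.008926 V
V_3 = [(0.6254)(0) - (0.005581)(-0.0001471)]/D = 0.003648 V
The requested potential is V_3 = 0.003648 V.

Final answer: V_3 = 0.003648 V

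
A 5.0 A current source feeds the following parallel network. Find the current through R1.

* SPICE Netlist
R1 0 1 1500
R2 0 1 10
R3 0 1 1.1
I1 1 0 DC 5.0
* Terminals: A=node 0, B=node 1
All resistors sit directly between nodes 0 and 1, so they are in parallel and share one voltage V; the full source current 5 A splits among them.
1/R_par = 1/1500 + 1/10 + 1/1.1 = 1.01 S  =>  R_par = 0.9903 Ω
V = I × R_par = 5 × 0.9903 = 4.952 V
I_R1 = V/R1 = 4.952/1500 = 0.003301 A

Final answer: 0.003301 A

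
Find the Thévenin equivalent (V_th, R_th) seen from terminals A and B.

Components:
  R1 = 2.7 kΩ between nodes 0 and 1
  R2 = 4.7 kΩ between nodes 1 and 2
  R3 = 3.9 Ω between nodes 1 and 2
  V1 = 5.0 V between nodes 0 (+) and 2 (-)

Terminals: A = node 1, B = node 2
Step 1 — V_th is the open-circuit voltage V_A - V_B (nothing connected across the terminals).
Nodal analysis, taking node 2 as the 0 V reference.
Source V1 fixes V_0 = 5 V.
KCL at each unknown node (sum of currents leaving = 0; resistances in Ω):
  Node 1: (V_1 - 5)/2700 + (V_1 - 0)/4700 + (V_1 - 0)/3.9 = 0
Collecting terms: 0.257 × V_1 = 0.001852  =>  V_1 = 0.007206 V
V_th = V_1 - V_2 = 0.007206 - 0 = 0.007206 V
Step 2 — R_th: zero the source — replace V1 by a short circuit (node 2 merges into node 0) — and find the resistance seen between A (node 1) and B (node 0).
Reduce the network between node 1 (A) and node 0 (B) by series/parallel combination:
  Rp1 = R1 ‖ R2 ‖ R3 (parallel, all between nodes 0 and 1) = 1/(1/2700 + 1/4700 + 1/3.9) = 3.891 Ω
R_th = 3.891 Ω

Final answer: V_th = 0.007206 V, R_th = 3.891 Ω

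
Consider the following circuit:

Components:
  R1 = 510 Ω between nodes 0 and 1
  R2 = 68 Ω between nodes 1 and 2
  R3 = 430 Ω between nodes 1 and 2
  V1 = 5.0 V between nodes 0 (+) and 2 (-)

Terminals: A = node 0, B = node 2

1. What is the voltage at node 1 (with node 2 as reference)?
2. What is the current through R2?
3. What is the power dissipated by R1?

Nodal analysis, taking node 2 as the 0 V reference.
Source V1 fixes V_0 = 5 V.
KCL at each unknown node (sum of currents leaving = 0; resistances in Ω):
  Node 1: (V_1 - 5)/510 + (V_1 - 0)/68 + (V_1 - 0)/430 = 0
Collecting terms: 0.01899 × V_1 = 0.009804  =>  V_1 = 0.5162 V
Part 1:
  Read off the nodal solution: V_1 = 0.5162 V
Part 2:
  I_R2 = (V_1 - V_2)/R2 = (0.5162 - 0)/68 = 0.007591 A
  Magnitude: I_R2 = 0.007591 A
Part 3:
  I_R1 = (V_0 - V_1)/R1 = (5 - 0.5162)/510 = 0.008792 A
  P_R1 = I_R1² × R1 = (0.008792)² × 510 = 0.03942 W

Final answers:
1. V_1 = 0.5162 V
2. I_R2 = 0.007591 A
3. P_R1 = 0.03942 W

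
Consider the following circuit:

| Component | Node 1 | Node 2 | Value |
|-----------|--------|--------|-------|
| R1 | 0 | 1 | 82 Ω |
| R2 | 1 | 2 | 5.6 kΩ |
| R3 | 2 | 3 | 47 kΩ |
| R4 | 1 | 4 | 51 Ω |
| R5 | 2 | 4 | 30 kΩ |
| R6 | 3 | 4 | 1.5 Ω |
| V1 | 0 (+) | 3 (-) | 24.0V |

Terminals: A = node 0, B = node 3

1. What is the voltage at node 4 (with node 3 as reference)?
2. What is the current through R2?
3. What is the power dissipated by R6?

Nodal analysis, taking node 3 as the 0 V reference.
Source V1 fixes V_0 = 24 V.
KCL at each unknown node (sum of currents leaving = 0; resistances in Ω):
  Node 1: (V_1 - 24)/82 + (V_1 - V_2)/5600 + (V_1 - V_4)/51 = 0
  Node 2: (V_2 - V_1)/5600 + (V_2 - 0)/47000 + (V_2 - V_4)/30000 = 0
  Node 4: (V_4 - V_1)/51 + (V_4 - V_2)/30000 + (V_4 - 0)/1.5 = 0
Collecting terms (coefficients in siemens):
  0.03198·V_1 - 0.0001786·V_2 - 0.01961·V_4 = 0.2927
  0.0002332·V_2 - 0.0001786·V_1 - 0.00003333·V_4 = 0
  0.6863·V_4 - 0.01961·V_1 - 0.00003333·V_2 = 0
Solving these 3 simultaneous equations (Gaussian elimination) gives:
  V_1 = 9.356 V, V_2 = 7.203 V, V_4 = 0.2676 V
Part 1:
  Read off the nodal solution: V_4 = 0.2676 V
Part 2:
  I_R2 = (V_1 - V_2)/R2 = (9.356 - 7.203)/5600 = 0.0003844 A
  Magnitude: I_R2 = 0.0003844 A
Part 3:
  I_R6 = (V_3 - V_4)/R6 = (0 - 0.2676)/1.5 = -0.1784 A
  P_R6 = I_R6² × R6 = (-0.1784)² × 1.5 = 0.04776 W

Final answers:
1. V_4 = 0.2676 V
2. I_R2 = 0.0003844 A
3. P_R6 = 0.04776 W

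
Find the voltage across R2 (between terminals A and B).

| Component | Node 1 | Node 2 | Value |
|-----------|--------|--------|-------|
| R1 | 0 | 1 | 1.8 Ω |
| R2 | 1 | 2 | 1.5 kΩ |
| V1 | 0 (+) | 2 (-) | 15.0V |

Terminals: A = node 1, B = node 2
R1 and R2 are in series across V1 (node 0 → node 1 → node 2), and the output A–B is taken across R2, so this is a voltage divider.
Series current: I = V1/(R1 + R2) = 15/(1.8 + 1500) = 15/1502 = 0.009988 A
V_R2 = I × R2 = V1 × R2/(R1 + R2) = 15 × 1500/1502 = 14.98 V

Final answer: 14.98 V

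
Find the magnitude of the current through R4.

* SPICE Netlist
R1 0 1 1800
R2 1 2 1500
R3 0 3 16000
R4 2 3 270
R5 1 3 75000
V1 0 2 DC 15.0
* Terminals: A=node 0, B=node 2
Nodal analysis, taking node 2 as the 0 V reference.
Source V1 fixes V_0 = 15 V.
KCL at each unknown node (sum of currents leaving = 0; resistances in Ω):
  Node 1: (V_1 - 15)/1800 + (V_1 - 0)/1500 + (V_1 - V_3)/75000 = 0
  Node 3: (V_3 - 15)/16000 + (V_3 - 0)/270 + (V_3 - V_1)/75000 = 0
Collecting terms (coefficients in siemens):
  0.001236·V_1 - 0.00001333·V_3 = 0.008333
  0.00378·V_3 - 0.00001333·V_1 = 0.0009375
Determinant D = (0.001236)(0.00378) - (-0.00001333)(-0.00001333) = 0.00000467
V_1 = [(0.008333)(0.00378) - (-0.00001333)(0.0009375)]/D = 6.748 V
V_3 = [(0.001236)(0.0009375) - (0.008333)(-0.00001333)]/D = 0.2719 V
I_R4 = (V_2 - V_3)/R4 = (0 - 0.2719)/270 = -0.001007 A
|I_R4| = 0.001007 A

Final answer: |I_R4| = 0.001007 A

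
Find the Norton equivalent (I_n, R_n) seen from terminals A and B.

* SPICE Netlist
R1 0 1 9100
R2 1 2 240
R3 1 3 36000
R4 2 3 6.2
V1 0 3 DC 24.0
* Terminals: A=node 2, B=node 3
Find the Thévenin equivalent first; then I_n = V_th/R_th and R_n = R_th.
Step 1 — V_th is the open-circuit voltage V_A - V_B (nothing connected across the terminals).
Nodal analysis, taking node 3 as the 0 V reference.
Source V1 fixes V_0 = 24 V.
KCL at each unknown node (sum of currents leaving = 0; resistances in Ω):
  Node 1: (V_1 - 24)/9100 + (V_1 - V_2)/240 + (V_1 - 0)/36000 = 0
  Node 2: (V_2 - V_1)/240 + (V_2 - 0)/6.2 = 0
Collecting terms (coefficients in siemens):
  0.004304·V_1 - 0.004167·V_2 = 0.002637
  0.1655·V_2 - 0.004167·V_1 = 0
Determinant D = (0.004304)(0.1655) - (-0.004167)(-0.004167) = 0.0006948
V_1 = [(0.002637)(0.1655) - (-0.004167)(0)]/D = 0.628 V
V_2 = [(0.004304)(0) - (0.002637)(-0.004167)]/D = 0.01582 V
V_th = V_2 - V_3 = 0.01582 - 0 = 0.01582 V
Step 2 — R_th: zero the source — replace V1 by a short circuit (node 3 merges into node 0) — and find the resistance seen between A (node 2) and B (node 0).
Reduce the network between node 2 (A) and node 0 (B) by series/parallel combination:
  Rp1 = R1 ‖ R3 (parallel, both between nodes 0 and 1) = 1/(1/9100 + 1/36000) = 7264 Ω
  Rs1 = R2 + Rp1 (series, joined only at node 1) = 240 + 7264 = 7504 Ω
  Rp2 = R4 ‖ Rs1 (parallel, both between nodes 0 and 2) = 1/(1/6.2 + 1/7504) = 6.195 Ω
R_th = 6.195 Ω
I_n = V_th/R_th = 0.01582/6.195 = 0.002553 A, and R_n = R_th = 6.195 Ω

Final answer: I_n = 0.002553 A, R_n = 6.195 Ω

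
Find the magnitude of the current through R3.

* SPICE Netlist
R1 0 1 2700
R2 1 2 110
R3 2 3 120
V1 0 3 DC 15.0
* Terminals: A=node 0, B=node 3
Nodal analysis, taking node 3 as the 0 V reference.
Source V1 fixes V_0 = 15 V.
KCL at each unknown node (sum of currents leaving = 0; resistances in Ω):
  Node 1: (V_1 - 15)/2700 + (V_1 - V_2)/110 = 0
  Node 2: (V_2 - V_1)/110 + (V_2 - 0)/120 = 0
Collecting terms (coefficients in siemens):
  0.009461·V_1 - 0.009091·V_2 = 0.005556
  0.01742·V_2 - 0.009091·V_1 = 0
Determinant D = (0.009461)(0.01742) - (-0.009091)(-0.009091) = 0.00008221
V_1 = [(0.005556)(0.01742) - (-0.009091)(0)]/D = 1.177 V
V_2 = [(0.009461)(0) - (0.005556)(-0.009091)]/D = 0.6143 V
I_R3 = (V_2 - V_3)/R3 = (0.6143 - 0)/120 = 0.005119 A
|I_R3| = 0.005119 A

Final answer: |I_R3| = 0.005119 A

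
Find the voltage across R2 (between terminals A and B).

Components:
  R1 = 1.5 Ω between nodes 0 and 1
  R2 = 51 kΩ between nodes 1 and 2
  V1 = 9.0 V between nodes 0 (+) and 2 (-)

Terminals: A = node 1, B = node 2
R1 and R2 are in series across V1 (node 0 → node 1 → node 2), and the output A–B is taken across R2, so this is a voltage divider.
Series current: I = V1/(R1 + R2) = 9/(1.5 + 51000) = 9/51000 = 0.0001765 A
V_R2 = I × R2 = V1 × R2/(R1 + R2) = 9 × 51000/51000 = 9 V

Final answer: 9 V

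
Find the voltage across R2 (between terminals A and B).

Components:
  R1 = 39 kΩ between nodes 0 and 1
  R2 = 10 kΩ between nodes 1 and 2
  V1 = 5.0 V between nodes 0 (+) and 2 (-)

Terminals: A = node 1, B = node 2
R1 and R2 are in series across V1 (node 0 → node 1 → node 2), and the output A–B is taken across R2, so this is a voltage divider.
Series current: I = V1/(R1 + R2) = 5/(39000 + 10000) = 5/49000 = 0.000102 A
V_R2 = I × R2 = V1 × R2/(R1 + R2) = 5 × 10000/49000 = 1.02 V

Final answer: 1.02 V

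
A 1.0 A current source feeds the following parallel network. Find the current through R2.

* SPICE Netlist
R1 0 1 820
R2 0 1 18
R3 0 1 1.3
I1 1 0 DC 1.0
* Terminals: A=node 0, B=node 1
All resistors sit directly between nodes 0 and 1, so they are in parallel and share one voltage V; the full source current 1 A splits among them.
1/R_par = 1/820 + 1/18 + 1/1.3 = 0.826 S  =>  R_par = 1.211 Ω
V = I × R_par = 1 × 1.211 = 1.211 V
I_R2 = V/R2 = 1.211/18 = 0.06726 A

Final answer: 0.06726 A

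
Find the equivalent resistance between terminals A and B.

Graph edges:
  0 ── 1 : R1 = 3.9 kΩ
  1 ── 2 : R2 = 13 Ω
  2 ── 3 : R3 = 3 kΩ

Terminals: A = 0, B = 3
Reduce the network between node 0 (A) and node 3 (B) by series/parallel combination:
  Rs1 = R1 + R2 (series, joined only at node 1) = 3900 + 13 = 3913 Ω
  Rs2 = R3 + Rs1 (series, joined only at node 2) = 3000 + 3913 = 6913 Ω
R_eq = 6.913 kΩ

Final answer: 6.913 kΩ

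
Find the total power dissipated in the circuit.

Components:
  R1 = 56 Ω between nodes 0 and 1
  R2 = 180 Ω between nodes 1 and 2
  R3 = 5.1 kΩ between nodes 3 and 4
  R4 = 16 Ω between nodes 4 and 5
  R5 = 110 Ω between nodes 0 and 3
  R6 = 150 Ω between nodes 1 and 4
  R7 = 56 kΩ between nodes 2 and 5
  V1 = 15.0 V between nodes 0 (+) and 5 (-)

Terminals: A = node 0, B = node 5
Nodal analysis, taking node 5 as the 0 V reference.
Source V1 fixes V_0 = 15 V.
KCL at each unknown node (sum of currents leaving = 0; resistances in Ω):
  Node 1: (V_1 - 15)/56 + (V_1 - V_2)/180 + (V_1 - V_4)/150 = 0
  Node 2: (V_2 - V_1)/180 + (V_2 - 0)/56000 = 0
  Node 3: (V_3 - V_4)/5100 + (V_3 - 15)/110 = 0
  Node 4: (V_4 - V_3)/5100 + (V_4 - 0)/16 + (V_4 - V_1)/150 = 0
Collecting terms (coefficients in siemens):
  0.03008·V_1 - 0.005556·V_2 - 0.006667·V_4 = 0.2679
  0.005573·V_2 - 0.005556·V_1 = 0
  0.009287·V_3 - 0.0001961·V_4 = 0.1364
  0.06936·V_4 - 0.006667·V_1 - 0.0001961·V_3 = 0
Solving these 4 simultaneous equations (Gaussian elimination) gives:
  V_1 = 11.22 V, V_2 = 11.18 V, V_3 = 14.71 V, V_4 = 1.12 V
Power in each resistor, P = (ΔV)²/R:
  P_R1 = (15 - 11.22)²/56 = 0.2553 W
  P_R2 = (11.22 - 11.18)²/180 = 0.000007178 W
  P_R3 = (14.71 - 1.12)²/5100 = 0.0362 W
  P_R4 = (1.12 - 0)²/16 = 0.07838 W
  P_R5 = (15 - 14.71)²/110 = 0.0007807 W
  P_R6 = (11.22 - 1.12)²/150 = 0.6799 W
  P_R7 = (11.18 - 0)²/56000 = 0.002233 W
P_total = P_R1 + P_R2 + P_R3 + P_R4 + P_R5 + P_R6 + P_R7 = 1.053 W

Final answer: 1.053 W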